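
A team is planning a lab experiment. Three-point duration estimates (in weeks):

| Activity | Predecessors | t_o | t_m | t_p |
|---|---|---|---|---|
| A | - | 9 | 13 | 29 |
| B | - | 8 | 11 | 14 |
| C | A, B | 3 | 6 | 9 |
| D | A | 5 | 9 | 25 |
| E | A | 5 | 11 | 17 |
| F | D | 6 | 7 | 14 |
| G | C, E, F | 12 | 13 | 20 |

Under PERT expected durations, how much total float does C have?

13 weeks

te_A = (9 + 4·13 + 29)/6 = 90/6 = 15
te_B = (8 + 4·11 + 14)/6 = 66/6 = 11
te_C = (3 + 4·6 + 9)/6 = 36/6 = 6
te_D = (5 + 4·9 + 25)/6 = 66/6 = 11
te_E = (5 + 4·11 + 17)/6 = 66/6 = 11
te_F = (6 + 4·7 + 14)/6 = 48/6 = 8
te_G = (12 + 4·13 + 20)/6 = 84/6 = 14

Forward pass:
ES_A = 0; EF_A = 15
ES_B = 0; EF_B = 11
ES_C = max(EF_A=15, EF_B=11) = 15; EF_C = 15+6 = 21
ES_D = 15; EF_D = 15+11 = 26
ES_E = 15; EF_E = 15+11 = 26
ES_F = 26; EF_F = 26+8 = 34
ES_G = max(EF_C=21, EF_E=26, EF_F=34) = 34; EF_G = 34+14 = 48
Expected project duration μ = 48 weeks. Critical path: A → D → F → G.

Backward pass:
LF_G = 48; LS_G = 48−14 = 34
LF_F = LS_G = 34; LS_F = 34−8 = 26
LF_E = LS_G = 34; LS_E = 34−11 = 23
LF_D = LS_F = 26; LS_D = 26−11 = 15
LF_C = LS_G = 34; LS_C = 34−6 = 28
LF_B = LS_C = 28; LS_B = 28−11 = 17
LF_A = min(LS_C=28, LS_D=15, LS_E=23) = 15; LS_A = 15−15 = 0
Slack_C = LS_C − ES_C = 28 − 15 = 13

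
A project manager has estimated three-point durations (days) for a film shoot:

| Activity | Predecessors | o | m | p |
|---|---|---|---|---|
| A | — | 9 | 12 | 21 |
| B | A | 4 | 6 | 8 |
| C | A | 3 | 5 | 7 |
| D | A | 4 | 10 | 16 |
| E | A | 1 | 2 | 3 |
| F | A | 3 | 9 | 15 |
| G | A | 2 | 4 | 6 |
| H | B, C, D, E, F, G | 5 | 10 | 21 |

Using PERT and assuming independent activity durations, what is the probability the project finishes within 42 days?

te_A = (9 + 4·12 + 21)/6 = 78/6 = 13; σ²_A = ((21−9)/6)² = 4.000
te_B = (4 + 4·6 + 8)/6 = 36/6 = 6; σ²_B = ((8−4)/6)² = 0.444
te_C = (3 + 4·5 + 7)/6 = 30/6 = 5; σ²_C = ((7−3)/6)² = 0.444
te_D = (4 + 4·10 + 16)/6 = 60/6 = 10; σ²_D = ((16−4)/6)² = 4.000
te_E = (1 + 4·2 + 3)/6 = 12/6 = 2; σ²_E = ((3−1)/6)² = 0.111
te_F = (3 + 4·9 + 15)/6 = 54/6 = 9; σ²_F = ((15−3)/6)² = 4.000
te_G = (2 + 4·4 + 6)/6 = 24/6 = 4; σ²_G = ((6−2)/6)² = 0.444
te_H = (5 + 4·10 + 21)/6 = 66/6 = 11; σ²_H = ((21−5)/6)² = 7.111

Forward pass:
ES_A = 0; EF_A = 13
ES_B = 13; EF_B = 13+6 = 19
ES_C = 13; EF_C = 13+5 = 18
ES_D = 13; EF_D = 13+10 = 23
ES_E = 13; EF_E = 13+2 = 15
ES_F = 13; EF_F = 13+9 = 22
ES_G = 13; EF_G = 13+4 = 17
ES_H = max(EF_B=19, EF_C=18, EF_D=23, EF_E=15, EF_F=22, EF_G=17) = 23; EF_H = 23+11 = 34
Expected project duration μ = 34 days. Critical path: A → D → H.

Variance along critical path = 4.000 + 4.000 + 7.111 = 15.111; σ = √15.111 = 3.887 days.
Z = (42 − 34) / 3.887 = 2.058
P(T ≤ 42) = Φ(2.058) ≈ 0.980

0.980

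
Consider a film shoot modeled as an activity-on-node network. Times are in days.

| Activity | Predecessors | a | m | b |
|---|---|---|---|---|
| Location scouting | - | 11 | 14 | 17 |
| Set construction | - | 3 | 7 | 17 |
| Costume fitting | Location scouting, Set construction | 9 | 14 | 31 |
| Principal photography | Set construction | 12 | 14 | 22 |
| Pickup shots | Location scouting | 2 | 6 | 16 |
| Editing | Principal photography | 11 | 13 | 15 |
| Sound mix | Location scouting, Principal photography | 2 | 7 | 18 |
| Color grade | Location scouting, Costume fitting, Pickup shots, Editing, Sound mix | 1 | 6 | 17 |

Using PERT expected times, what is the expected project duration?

te_Location scouting = (11 + 4·14 + 17)/6 = 84/6 = 14
te_Set construction = (3 + 4·7 + 17)/6 = 48/6 = 8
te_Costume fitting = (9 + 4·14 + 31)/6 = 96/6 = 16
te_Principal photography = (12 + 4·14 + 22)/6 = 90/6 = 15
te_Pickup shots = (2 + 4·6 + 16)/6 = 42/6 = 7
te_Editing = (11 + 4·13 + 15)/6 = 78/6 = 13
te_Sound mix = (2 + 4·7 + 18)/6 = 48/6 = 8
te_Color grade = (1 + 4·6 + 17)/6 = 42/6 = 7

Forward pass:
ES_Location scouting = 0; EF_Location scouting = 14
ES_Set construction = 0; EF_Set construction = 8
ES_Costume fitting = max(EF_Location scouting=14, EF_Set construction=8) = 14; EF_Costume fitting = 14+16 = 30
ES_Principal photography = 8; EF_Principal photography = 8+15 = 23
ES_Pickup shots = 14; EF_Pickup shots = 14+7 = 21
ES_Editing = 23; EF_Editing = 23+13 = 36
ES_Sound mix = max(EF_Location scouting=14, EF_Principal photography=23) = 23; EF_Sound mix = 23+8 = 31
ES_Color grade = max(EF_Location scouting=14, EF_Costume fitting=30, EF_Pickup shots=21, EF_Editing=36, EF_Sound mix=31) = 36; EF_Color grade = 36+7 = 43
Expected project duration μ = 43 days. Critical path: Set construction → Principal photography → Editing → Color grade.

43 days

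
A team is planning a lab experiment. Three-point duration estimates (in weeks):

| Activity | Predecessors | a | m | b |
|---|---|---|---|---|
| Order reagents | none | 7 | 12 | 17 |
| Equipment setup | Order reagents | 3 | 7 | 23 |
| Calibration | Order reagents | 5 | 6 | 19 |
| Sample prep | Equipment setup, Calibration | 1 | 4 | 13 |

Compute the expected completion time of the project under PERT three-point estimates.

26 weeks

te_Order reagents = (7 + 4·12 + 17)/6 = 72/6 = 12
te_Equipment setup = (3 + 4·7 + 23)/6 = 54/6 = 9
te_Calibration = (5 + 4·6 + 19)/6 = 48/6 = 8
te_Sample prep = (1 + 4·4 + 13)/6 = 30/6 = 5

Forward pass:
ES_Order reagents = 0; EF_Order reagents = 12
ES_Equipment setup = 12; EF_Equipment setup = 12+9 = 21
ES_Calibration = 12; EF_Calibration = 12+8 = 20
ES_Sample prep = max(EF_Equipment setup=21, EF_Calibration=20) = 21; EF_Sample prep = 21+5 = 26
Expected project duration μ = 26 weeks. Critical path: Order reagents → Equipment setup → Sample prep.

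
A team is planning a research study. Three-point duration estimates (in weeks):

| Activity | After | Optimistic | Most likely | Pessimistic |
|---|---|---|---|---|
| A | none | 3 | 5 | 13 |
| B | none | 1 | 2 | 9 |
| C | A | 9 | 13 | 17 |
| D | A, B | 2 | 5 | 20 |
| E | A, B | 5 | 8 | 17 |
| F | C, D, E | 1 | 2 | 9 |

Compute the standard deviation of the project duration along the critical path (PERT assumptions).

te_A = (3 + 4·5 + 13)/6 = 36/6 = 6; σ²_A = ((13−3)/6)² = 2.778
te_B = (1 + 4·2 + 9)/6 = 18/6 = 3; σ²_B = ((9−1)/6)² = 1.778
te_C = (9 + 4·13 + 17)/6 = 78/6 = 13; σ²_C = ((17−9)/6)² = 1.778
te_D = (2 + 4·5 + 20)/6 = 42/6 = 7; σ²_D = ((20−2)/6)² = 9.000
te_E = (5 + 4·8 + 17)/6 = 54/6 = 9; σ²_E = ((17−5)/6)² = 4.000
te_F = (1 + 4·2 + 9)/6 = 18/6 = 3; σ²_F = ((9−1)/6)² = 1.778

Forward pass:
ES_A = 0; EF_A = 6
ES_B = 0; EF_B = 3
ES_C = 6; EF_C = 6+13 = 19
ES_D = max(EF_A=6, EF_B=3) = 6; EF_D = 6+7 = 13
ES_E = max(EF_A=6, EF_B=3) = 6; EF_E = 6+9 = 15
ES_F = max(EF_C=19, EF_D=13, EF_E=15) = 19; EF_F = 19+3 = 22
Expected project duration μ = 22 weeks. Critical path: A → C → F.

Variance along critical path = 2.778 + 1.778 + 1.778 = 6.333
σ = √6.333 = 2.517 weeks

2.52 weeks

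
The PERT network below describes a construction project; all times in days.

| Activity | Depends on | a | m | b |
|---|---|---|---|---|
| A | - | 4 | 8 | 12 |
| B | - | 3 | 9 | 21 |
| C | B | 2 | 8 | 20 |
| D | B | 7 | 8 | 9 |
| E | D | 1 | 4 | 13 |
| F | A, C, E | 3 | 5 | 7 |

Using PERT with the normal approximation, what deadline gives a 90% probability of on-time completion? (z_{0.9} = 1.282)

te_A = (4 + 4·8 + 12)/6 = 48/6 = 8; σ²_A = ((12−4)/6)² = 1.778
te_B = (3 + 4·9 + 21)/6 = 60/6 = 10; σ²_B = ((21−3)/6)² = 9.000
te_C = (2 + 4·8 + 20)/6 = 54/6 = 9; σ²_C = ((20−2)/6)² = 9.000
te_D = (7 + 4·8 + 9)/6 = 48/6 = 8; σ²_D = ((9−7)/6)² = 0.111
te_E = (1 + 4·4 + 13)/6 = 30/6 = 5; σ²_E = ((13−1)/6)² = 4.000
te_F = (3 + 4·5 + 7)/6 = 30/6 = 5; σ²_F = ((7−3)/6)² = 0.444

Forward pass:
ES_A = 0; EF_A = 8
ES_B = 0; EF_B = 10
ES_C = 10; EF_C = 10+9 = 19
ES_D = 10; EF_D = 10+8 = 18
ES_E = 18; EF_E = 18+5 = 23
ES_F = max(EF_A=8, EF_C=19, EF_E=23) = 23; EF_F = 23+5 = 28
Expected project duration μ = 28 days. Critical path: B → D → E → F.

Variance along critical path = 9.000 + 0.111 + 4.000 + 0.444 = 13.556; σ = 3.682 days.
D = μ + z·σ = 28 + 1.282·3.682 = 32.7 days

32.7 days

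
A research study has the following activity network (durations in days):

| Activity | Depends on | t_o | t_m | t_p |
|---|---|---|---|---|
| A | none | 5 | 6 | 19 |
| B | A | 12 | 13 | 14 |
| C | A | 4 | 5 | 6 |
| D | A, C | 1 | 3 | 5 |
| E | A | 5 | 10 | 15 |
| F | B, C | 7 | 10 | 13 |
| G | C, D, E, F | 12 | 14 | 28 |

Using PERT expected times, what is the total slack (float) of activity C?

8 days

te_A = (5 + 4·6 + 19)/6 = 48/6 = 8
te_B = (12 + 4·13 + 14)/6 = 78/6 = 13
te_C = (4 + 4·5 + 6)/6 = 30/6 = 5
te_D = (1 + 4·3 + 5)/6 = 18/6 = 3
te_E = (5 + 4·10 + 15)/6 = 60/6 = 10
te_F = (7 + 4·10 + 13)/6 = 60/6 = 10
te_G = (12 + 4·14 + 28)/6 = 96/6 = 16

Forward pass:
ES_A = 0; EF_A = 8
ES_B = 8; EF_B = 8+13 = 21
ES_C = 8; EF_C = 8+5 = 13
ES_D = max(EF_A=8, EF_C=13) = 13; EF_D = 13+3 = 16
ES_E = 8; EF_E = 8+10 = 18
ES_F = max(EF_B=21, EF_C=13) = 21; EF_F = 21+10 = 31
ES_G = max(EF_C=13, EF_D=16, EF_E=18, EF_F=31) = 31; EF_G = 31+16 = 47
Expected project duration μ = 47 days. Critical path: A → B → F → G.

Backward pass:
LF_G = 47; LS_G = 47−16 = 31
LF_F = LS_G = 31; LS_F = 31−10 = 21
LF_E = LS_G = 31; LS_E = 31−10 = 21
LF_D = LS_G = 31; LS_D = 31−3 = 28
LF_C = min(LS_D=28, LS_F=21, LS_G=31) = 21; LS_C = 21−5 = 16
LF_B = LS_F = 21; LS_B = 21−13 = 8
LF_A = min(LS_B=8, LS_C=16, LS_D=28, LS_E=21) = 8; LS_A = 8−8 = 0
Slack_C = LS_C − ES_C = 16 − 8 = 8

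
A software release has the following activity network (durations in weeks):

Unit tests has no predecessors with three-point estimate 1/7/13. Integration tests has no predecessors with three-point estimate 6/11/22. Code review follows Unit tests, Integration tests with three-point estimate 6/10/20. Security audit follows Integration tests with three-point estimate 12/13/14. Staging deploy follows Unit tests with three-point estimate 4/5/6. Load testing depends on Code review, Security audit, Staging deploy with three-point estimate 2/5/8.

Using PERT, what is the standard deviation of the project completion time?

te_Unit tests = (1 + 4·7 + 13)/6 = 42/6 = 7; σ²_Unit tests = ((13−1)/6)² = 4.000
te_Integration tests = (6 + 4·11 + 22)/6 = 72/6 = 12; σ²_Integration tests = ((22−6)/6)² = 7.111
te_Code review = (6 + 4·10 + 20)/6 = 66/6 = 11; σ²_Code review = ((20−6)/6)² = 5.444
te_Security audit = (12 + 4·13 + 14)/6 = 78/6 = 13; σ²_Security audit = ((14−12)/6)² = 0.111
te_Staging deploy = (4 + 4·5 + 6)/6 = 30/6 = 5; σ²_Staging deploy = ((6−4)/6)² = 0.111
te_Load testing = (2 + 4·5 + 8)/6 = 30/6 = 5; σ²_Load testing = ((8−2)/6)² = 1.000

Forward pass:
ES_Unit tests = 0; EF_Unit tests = 7
ES_Integration tests = 0; EF_Integration tests = 12
ES_Code review = max(EF_Unit tests=7, EF_Integration tests=12) = 12; EF_Code review = 12+11 = 23
ES_Security audit = 12; EF_Security audit = 12+13 = 25
ES_Staging deploy = 7; EF_Staging deploy = 7+5 = 12
ES_Load testing = max(EF_Code review=23, EF_Security audit=25, EF_Staging deploy=12) = 25; EF_Load testing = 25+5 = 30
Expected project duration μ = 30 weeks. Critical path: Integration tests → Security audit → Load testing.

Variance along critical path = 7.111 + 0.111 + 1.000 = 8.222
σ = √8.222 = 2.867 weeks

2.87 weeks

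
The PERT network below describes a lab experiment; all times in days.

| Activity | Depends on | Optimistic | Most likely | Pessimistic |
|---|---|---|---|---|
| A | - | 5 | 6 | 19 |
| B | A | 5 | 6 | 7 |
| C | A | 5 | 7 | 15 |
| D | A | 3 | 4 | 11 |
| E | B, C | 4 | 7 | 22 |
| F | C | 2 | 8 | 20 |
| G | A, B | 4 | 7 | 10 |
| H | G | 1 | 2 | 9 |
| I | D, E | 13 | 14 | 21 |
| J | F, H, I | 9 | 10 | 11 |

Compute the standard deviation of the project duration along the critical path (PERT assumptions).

4.37 days

te_A = (5 + 4·6 + 19)/6 = 48/6 = 8; σ²_A = ((19−5)/6)² = 5.444
te_B = (5 + 4·6 + 7)/6 = 36/6 = 6; σ²_B = ((7−5)/6)² = 0.111
te_C = (5 + 4·7 + 15)/6 = 48/6 = 8; σ²_C = ((15−5)/6)² = 2.778
te_D = (3 + 4·4 + 11)/6 = 30/6 = 5; σ²_D = ((11−3)/6)² = 1.778
te_E = (4 + 4·7 + 22)/6 = 54/6 = 9; σ²_E = ((22−4)/6)² = 9.000
te_F = (2 + 4·8 + 20)/6 = 54/6 = 9; σ²_F = ((20−2)/6)² = 9.000
te_G = (4 + 4·7 + 10)/6 = 42/6 = 7; σ²_G = ((10−4)/6)² = 1.000
te_H = (1 + 4·2 + 9)/6 = 18/6 = 3; σ²_H = ((9−1)/6)² = 1.778
te_I = (13 + 4·14 + 21)/6 = 90/6 = 15; σ²_I = ((21−13)/6)² = 1.778
te_J = (9 + 4·10 + 11)/6 = 60/6 = 10; σ²_J = ((11−9)/6)² = 0.111

Forward pass:
ES_A = 0; EF_A = 8
ES_B = 8; EF_B = 8+6 = 14
ES_C = 8; EF_C = 8+8 = 16
ES_D = 8; EF_D = 8+5 = 13
ES_E = max(EF_B=14, EF_C=16) = 16; EF_E = 16+9 = 25
ES_F = 16; EF_F = 16+9 = 25
ES_G = max(EF_A=8, EF_B=14) = 14; EF_G = 14+7 = 21
ES_H = 21; EF_H = 21+3 = 24
ES_I = max(EF_D=13, EF_E=25) = 25; EF_I = 25+15 = 40
ES_J = max(EF_F=25, EF_H=24, EF_I=40) = 40; EF_J = 40+10 = 50
Expected project duration μ = 50 days. Critical path: A → C → E → I → J.

Variance along critical path = 5.444 + 2.778 + 9.000 + 1.778 + 0.111 = 19.111
σ = √19.111 = 4.372 days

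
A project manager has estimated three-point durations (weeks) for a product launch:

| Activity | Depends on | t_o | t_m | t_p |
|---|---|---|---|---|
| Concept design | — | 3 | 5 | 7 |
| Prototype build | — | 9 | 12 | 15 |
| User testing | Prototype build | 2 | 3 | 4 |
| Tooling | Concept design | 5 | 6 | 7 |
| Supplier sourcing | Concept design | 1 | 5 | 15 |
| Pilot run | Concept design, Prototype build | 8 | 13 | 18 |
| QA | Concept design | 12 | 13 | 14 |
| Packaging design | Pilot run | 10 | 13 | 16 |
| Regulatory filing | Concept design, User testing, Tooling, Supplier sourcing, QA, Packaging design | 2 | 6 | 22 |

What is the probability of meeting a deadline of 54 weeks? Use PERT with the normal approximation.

te_Concept design = (3 + 4·5 + 7)/6 = 30/6 = 5; σ²_Concept design = ((7−3)/6)² = 0.444
te_Prototype build = (9 + 4·12 + 15)/6 = 72/6 = 12; σ²_Prototype build = ((15−9)/6)² = 1.000
te_User testing = (2 + 4·3 + 4)/6 = 18/6 = 3; σ²_User testing = ((4−2)/6)² = 0.111
te_Tooling = (5 + 4·6 + 7)/6 = 36/6 = 6; σ²_Tooling = ((7−5)/6)² = 0.111
te_Supplier sourcing = (1 + 4·5 + 15)/6 = 36/6 = 6; σ²_Supplier sourcing = ((15−1)/6)² = 5.444
te_Pilot run = (8 + 4·13 + 18)/6 = 78/6 = 13; σ²_Pilot run = ((18−8)/6)² = 2.778
te_QA = (12 + 4·13 + 14)/6 = 78/6 = 13; σ²_QA = ((14−12)/6)² = 0.111
te_Packaging design = (10 + 4·13 + 16)/6 = 78/6 = 13; σ²_Packaging design = ((16−10)/6)² = 1.000
te_Regulatory filing = (2 + 4·6 + 22)/6 = 48/6 = 8; σ²_Regulatory filing = ((22−2)/6)² = 11.111

Forward pass:
ES_Concept design = 0; EF_Concept design = 5
ES_Prototype build = 0; EF_Prototype build = 12
ES_User testing = 12; EF_User testing = 12+3 = 15
ES_Tooling = 5; EF_Tooling = 5+6 = 11
ES_Supplier sourcing = 5; EF_Supplier sourcing = 5+6 = 11
ES_Pilot run = max(EF_Concept design=5, EF_Prototype build=12) = 12; EF_Pilot run = 12+13 = 25
ES_QA = 5; EF_QA = 5+13 = 18
ES_Packaging design = 25; EF_Packaging design = 25+13 = 38
ES_Regulatory filing = max(EF_Concept design=5, EF_User testing=15, EF_Tooling=11, EF_Supplier sourcing=11, EF_QA=18, EF_Packaging design=38) = 38; EF_Regulatory filing = 38+8 = 46
Expected project duration μ = 46 weeks. Critical path: Prototype build → Pilot run → Packaging design → Regulatory filing.

Variance along critical path = 1.000 + 2.778 + 1.000 + 11.111 = 15.889; σ = √15.889 = 3.986 weeks.
Z = (54 − 46) / 3.986 = 2.007
P(T ≤ 54) = Φ(2.007) ≈ 0.978

0.978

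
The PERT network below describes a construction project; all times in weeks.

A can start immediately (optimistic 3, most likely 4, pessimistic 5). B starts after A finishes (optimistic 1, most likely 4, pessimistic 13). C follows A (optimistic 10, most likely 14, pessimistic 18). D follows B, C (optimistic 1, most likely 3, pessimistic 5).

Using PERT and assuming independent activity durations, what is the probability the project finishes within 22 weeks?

te_A = (3 + 4·4 + 5)/6 = 24/6 = 4; σ²_A = ((5−3)/6)² = 0.111
te_B = (1 + 4·4 + 13)/6 = 30/6 = 5; σ²_B = ((13−1)/6)² = 4.000
te_C = (10 + 4·14 + 18)/6 = 84/6 = 14; σ²_C = ((18−10)/6)² = 1.778
te_D = (1 + 4·3 + 5)/6 = 18/6 = 3; σ²_D = ((5−1)/6)² = 0.444

Forward pass:
ES_A = 0; EF_A = 4
ES_B = 4; EF_B = 4+5 = 9
ES_C = 4; EF_C = 4+14 = 18
ES_D = max(EF_B=9, EF_C=18) = 18; EF_D = 18+3 = 21
Expected project duration μ = 21 weeks. Critical path: A → C → D.

Variance along critical path = 0.111 + 1.778 + 0.444 = 2.333; σ = √2.333 = 1.528 weeks.
Z = (22 − 21) / 1.528 = 0.655
P(T ≤ 22) = Φ(0.655) ≈ 0.744

0.744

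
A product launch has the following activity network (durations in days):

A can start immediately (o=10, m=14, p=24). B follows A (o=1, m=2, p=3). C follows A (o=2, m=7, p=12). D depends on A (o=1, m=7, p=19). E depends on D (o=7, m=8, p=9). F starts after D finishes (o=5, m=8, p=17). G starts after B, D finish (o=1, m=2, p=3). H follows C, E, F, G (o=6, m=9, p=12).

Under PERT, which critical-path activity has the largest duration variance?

D

te_A = (10 + 4·14 + 24)/6 = 90/6 = 15; σ²_A = ((24−10)/6)² = 5.444
te_B = (1 + 4·2 + 3)/6 = 12/6 = 2; σ²_B = ((3−1)/6)² = 0.111
te_C = (2 + 4·7 + 12)/6 = 42/6 = 7; σ²_C = ((12−2)/6)² = 2.778
te_D = (1 + 4·7 + 19)/6 = 48/6 = 8; σ²_D = ((19−1)/6)² = 9.000
te_E = (7 + 4·8 + 9)/6 = 48/6 = 8; σ²_E = ((9−7)/6)² = 0.111
te_F = (5 + 4·8 + 17)/6 = 54/6 = 9; σ²_F = ((17−5)/6)² = 4.000
te_G = (1 + 4·2 + 3)/6 = 12/6 = 2; σ²_G = ((3−1)/6)² = 0.111
te_H = (6 + 4·9 + 12)/6 = 54/6 = 9; σ²_H = ((12−6)/6)² = 1.000

Forward pass:
ES_A = 0; EF_A = 15
ES_B = 15; EF_B = 15+2 = 17
ES_C = 15; EF_C = 15+7 = 22
ES_D = 15; EF_D = 15+8 = 23
ES_E = 23; EF_E = 23+8 = 31
ES_F = 23; EF_F = 23+9 = 32
ES_G = max(EF_B=17, EF_D=23) = 23; EF_G = 23+2 = 25
ES_H = max(EF_C=22, EF_E=31, EF_F=32, EF_G=25) = 32; EF_H = 32+9 = 41
Expected project duration μ = 41 days. Critical path: A → D → F → H.

Variances on critical path: σ²_A=5.444, σ²_D=9.000, σ²_F=4.000, σ²_H=1.000.
Largest is σ²_D = 9.000.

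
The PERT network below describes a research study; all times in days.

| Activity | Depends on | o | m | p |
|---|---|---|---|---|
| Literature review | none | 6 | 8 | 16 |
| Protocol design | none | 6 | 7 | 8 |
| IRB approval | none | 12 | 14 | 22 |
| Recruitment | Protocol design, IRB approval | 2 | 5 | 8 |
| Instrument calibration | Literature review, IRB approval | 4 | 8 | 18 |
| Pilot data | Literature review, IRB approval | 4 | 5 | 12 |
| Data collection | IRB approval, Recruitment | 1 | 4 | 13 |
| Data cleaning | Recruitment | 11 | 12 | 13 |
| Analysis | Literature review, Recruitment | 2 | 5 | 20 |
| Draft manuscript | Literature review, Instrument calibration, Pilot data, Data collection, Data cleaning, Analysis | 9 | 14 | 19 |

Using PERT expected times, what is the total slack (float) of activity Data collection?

te_Literature review = (6 + 4·8 + 16)/6 = 54/6 = 9
te_Protocol design = (6 + 4·7 + 8)/6 = 42/6 = 7
te_IRB approval = (12 + 4·14 + 22)/6 = 90/6 = 15
te_Recruitment = (2 + 4·5 + 8)/6 = 30/6 = 5
te_Instrument calibration = (4 + 4·8 + 18)/6 = 54/6 = 9
te_Pilot data = (4 + 4·5 + 12)/6 = 36/6 = 6
te_Data collection = (1 + 4·4 + 13)/6 = 30/6 = 5
te_Data cleaning = (11 + 4·12 + 13)/6 = 72/6 = 12
te_Analysis = (2 + 4·5 + 20)/6 = 42/6 = 7
te_Draft manuscript = (9 + 4·14 + 19)/6 = 84/6 = 14

Forward pass:
ES_Literature review = 0; EF_Literature review = 9
ES_Protocol design = 0; EF_Protocol design = 7
ES_IRB approval = 0; EF_IRB approval = 15
ES_Recruitment = max(EF_Protocol design=7, EF_IRB approval=15) = 15; EF_Recruitment = 15+5 = 20
ES_Instrument calibration = max(EF_Literature review=9, EF_IRB approval=15) = 15; EF_Instrument calibration = 15+9 = 24
ES_Pilot data = max(EF_Literature review=9, EF_IRB approval=15) = 15; EF_Pilot data = 15+6 = 21
ES_Data collection = max(EF_IRB approval=15, EF_Recruitment=20) = 20; EF_Data collection = 20+5 = 25
ES_Data cleaning = 20; EF_Data cleaning = 20+12 = 32
ES_Analysis = max(EF_Literature review=9, EF_Recruitment=20) = 20; EF_Analysis = 20+7 = 27
ES_Draft manuscript = max(EF_Literature review=9, EF_Instrument calibration=24, EF_Pilot data=21, EF_Data collection=25, EF_Data cleaning=32, EF_Analysis=27) = 32; EF_Draft manuscript = 32+14 = 46
Expected project duration μ = 46 days. Critical path: IRB approval → Recruitment → Data cleaning → Draft manuscript.

Backward pass:
LF_Draft manuscript = 46; LS_Draft manuscript = 46−14 = 32
LF_Analysis = LS_Draft manuscript = 32; LS_Analysis = 32−7 = 25
LF_Data cleaning = LS_Draft manuscript = 32; LS_Data cleaning = 32−12 = 20
LF_Data collection = LS_Draft manuscript = 32; LS_Data collection = 32−5 = 27
LF_Pilot data = LS_Draft manuscript = 32; LS_Pilot data = 32−6 = 26
LF_Instrument calibration = LS_Draft manuscript = 32; LS_Instrument calibration = 32−9 = 23
LF_Recruitment = min(LS_Data collection=27, LS_Data cleaning=20, LS_Analysis=25) = 20; LS_Recruitment = 20−5 = 15
LF_IRB approval = min(LS_Recruitment=15, LS_Instrument calibration=23, LS_Pilot data=26, LS_Data collection=27) = 15; LS_IRB approval = 15−15 = 0
LF_Protocol design = LS_Recruitment = 15; LS_Protocol design = 15−7 = 8
LF_Literature review = min(LS_Instrument calibration=23, LS_Pilot data=26, LS_Analysis=25, LS_Draft manuscript=32) = 23; LS_Literature review = 23−9 = 14
Slack_Data collection = LS_Data collection − ES_Data collection = 27 − 20 = 7

7 days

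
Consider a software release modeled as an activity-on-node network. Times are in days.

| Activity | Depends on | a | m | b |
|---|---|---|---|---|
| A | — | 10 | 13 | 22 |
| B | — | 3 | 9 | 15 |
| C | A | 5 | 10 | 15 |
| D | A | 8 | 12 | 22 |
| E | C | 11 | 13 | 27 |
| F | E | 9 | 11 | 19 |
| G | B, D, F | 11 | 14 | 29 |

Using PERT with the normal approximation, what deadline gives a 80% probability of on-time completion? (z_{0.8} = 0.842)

71.3 days

te_A = (10 + 4·13 + 22)/6 = 84/6 = 14; σ²_A = ((22−10)/6)² = 4.000
te_B = (3 + 4·9 + 15)/6 = 54/6 = 9; σ²_B = ((15−3)/6)² = 4.000
te_C = (5 + 4·10 + 15)/6 = 60/6 = 10; σ²_C = ((15−5)/6)² = 2.778
te_D = (8 + 4·12 + 22)/6 = 78/6 = 13; σ²_D = ((22−8)/6)² = 5.444
te_E = (11 + 4·13 + 27)/6 = 90/6 = 15; σ²_E = ((27−11)/6)² = 7.111
te_F = (9 + 4·11 + 19)/6 = 72/6 = 12; σ²_F = ((19−9)/6)² = 2.778
te_G = (11 + 4·14 + 29)/6 = 96/6 = 16; σ²_G = ((29−11)/6)² = 9.000

Forward pass:
ES_A = 0; EF_A = 14
ES_B = 0; EF_B = 9
ES_C = 14; EF_C = 14+10 = 24
ES_D = 14; EF_D = 14+13 = 27
ES_E = 24; EF_E = 24+15 = 39
ES_F = 39; EF_F = 39+12 = 51
ES_G = max(EF_B=9, EF_D=27, EF_F=51) = 51; EF_G = 51+16 = 67
Expected project duration μ = 67 days. Critical path: A → C → E → F → G.

Variance along critical path = 4.000 + 2.778 + 7.111 + 2.778 + 9.000 = 25.667; σ = 5.066 days.
D = μ + z·σ = 67 + 0.842·5.066 = 71.3 days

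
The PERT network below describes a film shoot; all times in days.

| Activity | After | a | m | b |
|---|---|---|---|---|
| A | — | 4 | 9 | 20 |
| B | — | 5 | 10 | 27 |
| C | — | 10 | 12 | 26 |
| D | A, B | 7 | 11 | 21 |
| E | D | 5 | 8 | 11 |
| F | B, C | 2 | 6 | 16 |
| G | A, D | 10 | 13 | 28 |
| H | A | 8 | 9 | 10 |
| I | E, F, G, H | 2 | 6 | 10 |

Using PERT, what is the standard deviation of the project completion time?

5.45 days

te_A = (4 + 4·9 + 20)/6 = 60/6 = 10; σ²_A = ((20−4)/6)² = 7.111
te_B = (5 + 4·10 + 27)/6 = 72/6 = 12; σ²_B = ((27−5)/6)² = 13.444
te_C = (10 + 4·12 + 26)/6 = 84/6 = 14; σ²_C = ((26−10)/6)² = 7.111
te_D = (7 + 4·11 + 21)/6 = 72/6 = 12; σ²_D = ((21−7)/6)² = 5.444
te_E = (5 + 4·8 + 11)/6 = 48/6 = 8; σ²_E = ((11−5)/6)² = 1.000
te_F = (2 + 4·6 + 16)/6 = 42/6 = 7; σ²_F = ((16−2)/6)² = 5.444
te_G = (10 + 4·13 + 28)/6 = 90/6 = 15; σ²_G = ((28−10)/6)² = 9.000
te_H = (8 + 4·9 + 10)/6 = 54/6 = 9; σ²_H = ((10−8)/6)² = 0.111
te_I = (2 + 4·6 + 10)/6 = 36/6 = 6; σ²_I = ((10−2)/6)² = 1.778

Forward pass:
ES_A = 0; EF_A = 10
ES_B = 0; EF_B = 12
ES_C = 0; EF_C = 14
ES_D = max(EF_A=10, EF_B=12) = 12; EF_D = 12+12 = 24
ES_E = 24; EF_E = 24+8 = 32
ES_F = max(EF_B=12, EF_C=14) = 14; EF_F = 14+7 = 21
ES_G = max(EF_A=10, EF_D=24) = 24; EF_G = 24+15 = 39
ES_H = 10; EF_H = 10+9 = 19
ES_I = max(EF_E=32, EF_F=21, EF_G=39, EF_H=19) = 39; EF_I = 39+6 = 45
Expected project duration μ = 45 days. Critical path: B → D → G → I.

Variance along critical path = 13.444 + 5.444 + 9.000 + 1.778 = 29.667
σ = √29.667 = 5.447 days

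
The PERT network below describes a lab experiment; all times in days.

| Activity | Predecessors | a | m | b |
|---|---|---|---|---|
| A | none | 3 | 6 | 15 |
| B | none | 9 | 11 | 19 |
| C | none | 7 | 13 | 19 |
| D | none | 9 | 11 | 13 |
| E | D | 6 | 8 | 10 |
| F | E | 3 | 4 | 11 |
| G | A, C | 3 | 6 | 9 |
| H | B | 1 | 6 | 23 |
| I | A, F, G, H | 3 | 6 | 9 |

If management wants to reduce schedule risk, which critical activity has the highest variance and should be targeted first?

te_A = (3 + 4·6 + 15)/6 = 42/6 = 7; σ²_A = ((15−3)/6)² = 4.000
te_B = (9 + 4·11 + 19)/6 = 72/6 = 12; σ²_B = ((19−9)/6)² = 2.778
te_C = (7 + 4·13 + 19)/6 = 78/6 = 13; σ²_C = ((19−7)/6)² = 4.000
te_D = (9 + 4·11 + 13)/6 = 66/6 = 11; σ²_D = ((13−9)/6)² = 0.444
te_E = (6 + 4·8 + 10)/6 = 48/6 = 8; σ²_E = ((10−6)/6)² = 0.444
te_F = (3 + 4·4 + 11)/6 = 30/6 = 5; σ²_F = ((11−3)/6)² = 1.778
te_G = (3 + 4·6 + 9)/6 = 36/6 = 6; σ²_G = ((9−3)/6)² = 1.000
te_H = (1 + 4·6 + 23)/6 = 48/6 = 8; σ²_H = ((23−1)/6)² = 13.444
te_I = (3 + 4·6 + 9)/6 = 36/6 = 6; σ²_I = ((9−3)/6)² = 1.000

Forward pass:
ES_A = 0; EF_A = 7
ES_B = 0; EF_B = 12
ES_C = 0; EF_C = 13
ES_D = 0; EF_D = 11
ES_E = 11; EF_E = 11+8 = 19
ES_F = 19; EF_F = 19+5 = 24
ES_G = max(EF_A=7, EF_C=13) = 13; EF_G = 13+6 = 19
ES_H = 12; EF_H = 12+8 = 20
ES_I = max(EF_A=7, EF_F=24, EF_G=19, EF_H=20) = 24; EF_I = 24+6 = 30
Expected project duration μ = 30 days. Critical path: D → E → F → I.

Variances on critical path: σ²_D=0.444, σ²_E=0.444, σ²_F=1.778, σ²_I=1.000.
Largest is σ²_F = 1.778.

F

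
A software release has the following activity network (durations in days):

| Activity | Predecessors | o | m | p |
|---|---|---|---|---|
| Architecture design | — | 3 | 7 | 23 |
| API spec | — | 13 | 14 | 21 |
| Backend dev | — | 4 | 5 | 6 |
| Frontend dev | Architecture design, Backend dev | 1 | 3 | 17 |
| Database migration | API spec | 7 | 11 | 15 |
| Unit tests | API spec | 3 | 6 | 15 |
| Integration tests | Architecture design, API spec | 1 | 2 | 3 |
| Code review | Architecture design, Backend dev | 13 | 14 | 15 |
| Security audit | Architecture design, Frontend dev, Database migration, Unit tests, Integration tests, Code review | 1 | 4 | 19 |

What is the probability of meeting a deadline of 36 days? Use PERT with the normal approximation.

0.871

te_Architecture design = (3 + 4·7 + 23)/6 = 54/6 = 9; σ²_Architecture design = ((23−3)/6)² = 11.111
te_API spec = (13 + 4·14 + 21)/6 = 90/6 = 15; σ²_API spec = ((21−13)/6)² = 1.778
te_Backend dev = (4 + 4·5 + 6)/6 = 30/6 = 5; σ²_Backend dev = ((6−4)/6)² = 0.111
te_Frontend dev = (1 + 4·3 + 17)/6 = 30/6 = 5; σ²_Frontend dev = ((17−1)/6)² = 7.111
te_Database migration = (7 + 4·11 + 15)/6 = 66/6 = 11; σ²_Database migration = ((15−7)/6)² = 1.778
te_Unit tests = (3 + 4·6 + 15)/6 = 42/6 = 7; σ²_Unit tests = ((15−3)/6)² = 4.000
te_Integration tests = (1 + 4·2 + 3)/6 = 12/6 = 2; σ²_Integration tests = ((3−1)/6)² = 0.111
te_Code review = (13 + 4·14 + 15)/6 = 84/6 = 14; σ²_Code review = ((15−13)/6)² = 0.111
te_Security audit = (1 + 4·4 + 19)/6 = 36/6 = 6; σ²_Security audit = ((19−1)/6)² = 9.000

Forward pass:
ES_Architecture design = 0; EF_Architecture design = 9
ES_API spec = 0; EF_API spec = 15
ES_Backend dev = 0; EF_Backend dev = 5
ES_Frontend dev = max(EF_Architecture design=9, EF_Backend dev=5) = 9; EF_Frontend dev = 9+5 = 14
ES_Database migration = 15; EF_Database migration = 15+11 = 26
ES_Unit tests = 15; EF_Unit tests = 15+7 = 22
ES_Integration tests = max(EF_Architecture design=9, EF_API spec=15) = 15; EF_Integration tests = 15+2 = 17
ES_Code review = max(EF_Architecture design=9, EF_Backend dev=5) = 9; EF_Code review = 9+14 = 23
ES_Security audit = max(EF_Architecture design=9, EF_Frontend dev=14, EF_Database migration=26, EF_Unit tests=22, EF_Integration tests=17, EF_Code review=23) = 26; EF_Security audit = 26+6 = 32
Expected project duration μ = 32 days. Critical path: API spec → Database migration → Security audit.

Variance along critical path = 1.778 + 1.778 + 9.000 = 12.556; σ = √12.556 = 3.543 days.
Z = (36 − 32) / 3.543 = 1.129
P(T ≤ 36) = Φ(1.129) ≈ 0.871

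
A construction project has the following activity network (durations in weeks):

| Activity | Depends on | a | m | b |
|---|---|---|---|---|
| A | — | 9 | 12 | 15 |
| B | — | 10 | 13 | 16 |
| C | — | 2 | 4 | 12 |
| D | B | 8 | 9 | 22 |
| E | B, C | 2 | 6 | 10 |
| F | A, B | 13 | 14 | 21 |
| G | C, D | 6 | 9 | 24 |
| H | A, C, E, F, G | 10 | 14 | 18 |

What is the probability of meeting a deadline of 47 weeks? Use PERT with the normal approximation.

0.315

te_A = (9 + 4·12 + 15)/6 = 72/6 = 12; σ²_A = ((15−9)/6)² = 1.000
te_B = (10 + 4·13 + 16)/6 = 78/6 = 13; σ²_B = ((16−10)/6)² = 1.000
te_C = (2 + 4·4 + 12)/6 = 30/6 = 5; σ²_C = ((12−2)/6)² = 2.778
te_D = (8 + 4·9 + 22)/6 = 66/6 = 11; σ²_D = ((22−8)/6)² = 5.444
te_E = (2 + 4·6 + 10)/6 = 36/6 = 6; σ²_E = ((10−2)/6)² = 1.778
te_F = (13 + 4·14 + 21)/6 = 90/6 = 15; σ²_F = ((21−13)/6)² = 1.778
te_G = (6 + 4·9 + 24)/6 = 66/6 = 11; σ²_G = ((24−6)/6)² = 9.000
te_H = (10 + 4·14 + 18)/6 = 84/6 = 14; σ²_H = ((18−10)/6)² = 1.778

Forward pass:
ES_A = 0; EF_A = 12
ES_B = 0; EF_B = 13
ES_C = 0; EF_C = 5
ES_D = 13; EF_D = 13+11 = 24
ES_E = max(EF_B=13, EF_C=5) = 13; EF_E = 13+6 = 19
ES_F = max(EF_A=12, EF_B=13) = 13; EF_F = 13+15 = 28
ES_G = max(EF_C=5, EF_D=24) = 24; EF_G = 24+11 = 35
ES_H = max(EF_A=12, EF_C=5, EF_E=19, EF_F=28, EF_G=35) = 35; EF_H = 35+14 = 49
Expected project duration μ = 49 weeks. Critical path: B → D → G → H.

Variance along critical path = 1.000 + 5.444 + 9.000 + 1.778 = 17.222; σ = √17.222 = 4.150 weeks.
Z = (47 − 49) / 4.150 = -0.482
P(T ≤ 47) = Φ(-0.482) ≈ 0.315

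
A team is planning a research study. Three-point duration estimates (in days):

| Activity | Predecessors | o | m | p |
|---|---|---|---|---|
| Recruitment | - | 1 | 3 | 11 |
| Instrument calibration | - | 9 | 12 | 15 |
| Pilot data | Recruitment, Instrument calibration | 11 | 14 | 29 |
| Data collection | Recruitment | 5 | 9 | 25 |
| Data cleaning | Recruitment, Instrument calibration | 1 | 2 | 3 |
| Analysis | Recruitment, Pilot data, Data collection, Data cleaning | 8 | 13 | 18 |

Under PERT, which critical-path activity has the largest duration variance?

Pilot data

te_Recruitment = (1 + 4·3 + 11)/6 = 24/6 = 4; σ²_Recruitment = ((11−1)/6)² = 2.778
te_Instrument calibration = (9 + 4·12 + 15)/6 = 72/6 = 12; σ²_Instrument calibration = ((15−9)/6)² = 1.000
te_Pilot data = (11 + 4·14 + 29)/6 = 96/6 = 16; σ²_Pilot data = ((29−11)/6)² = 9.000
te_Data collection = (5 + 4·9 + 25)/6 = 66/6 = 11; σ²_Data collection = ((25−5)/6)² = 11.111
te_Data cleaning = (1 + 4·2 + 3)/6 = 12/6 = 2; σ²_Data cleaning = ((3−1)/6)² = 0.111
te_Analysis = (8 + 4·13 + 18)/6 = 78/6 = 13; σ²_Analysis = ((18−8)/6)² = 2.778

Forward pass:
ES_Recruitment = 0; EF_Recruitment = 4
ES_Instrument calibration = 0; EF_Instrument calibration = 12
ES_Pilot data = max(EF_Recruitment=4, EF_Instrument calibration=12) = 12; EF_Pilot data = 12+16 = 28
ES_Data collection = 4; EF_Data collection = 4+11 = 15
ES_Data cleaning = max(EF_Recruitment=4, EF_Instrument calibration=12) = 12; EF_Data cleaning = 12+2 = 14
ES_Analysis = max(EF_Recruitment=4, EF_Pilot data=28, EF_Data collection=15, EF_Data cleaning=14) = 28; EF_Analysis = 28+13 = 41
Expected project duration μ = 41 days. Critical path: Instrument calibration → Pilot data → Analysis.

Variances on critical path: σ²_Instrument calibration=1.000, σ²_Pilot data=9.000, σ²_Analysis=2.778.
Largest is σ²_Pilot data = 9.000.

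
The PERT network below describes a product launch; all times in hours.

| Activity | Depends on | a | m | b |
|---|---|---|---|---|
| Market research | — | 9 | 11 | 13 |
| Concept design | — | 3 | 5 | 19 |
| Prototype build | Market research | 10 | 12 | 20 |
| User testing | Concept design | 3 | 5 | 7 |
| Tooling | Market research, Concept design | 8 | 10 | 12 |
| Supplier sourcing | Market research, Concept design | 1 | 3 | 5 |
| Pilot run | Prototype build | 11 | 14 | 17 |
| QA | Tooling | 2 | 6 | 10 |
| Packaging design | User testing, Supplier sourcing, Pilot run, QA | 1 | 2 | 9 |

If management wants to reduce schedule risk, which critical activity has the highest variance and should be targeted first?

te_Market research = (9 + 4·11 + 13)/6 = 66/6 = 11; σ²_Market research = ((13−9)/6)² = 0.444
te_Concept design = (3 + 4·5 + 19)/6 = 42/6 = 7; σ²_Concept design = ((19−3)/6)² = 7.111
te_Prototype build = (10 + 4·12 + 20)/6 = 78/6 = 13; σ²_Prototype build = ((20−10)/6)² = 2.778
te_User testing = (3 + 4·5 + 7)/6 = 30/6 = 5; σ²_User testing = ((7−3)/6)² = 0.444
te_Tooling = (8 + 4·10 + 12)/6 = 60/6 = 10; σ²_Tooling = ((12−8)/6)² = 0.444
te_Supplier sourcing = (1 + 4·3 + 5)/6 = 18/6 = 3; σ²_Supplier sourcing = ((5−1)/6)² = 0.444
te_Pilot run = (11 + 4·14 + 17)/6 = 84/6 = 14; σ²_Pilot run = ((17−11)/6)² = 1.000
te_QA = (2 + 4·6 + 10)/6 = 36/6 = 6; σ²_QA = ((10−2)/6)² = 1.778
te_Packaging design = (1 + 4·2 + 9)/6 = 18/6 = 3; σ²_Packaging design = ((9−1)/6)² = 1.778

Forward pass:
ES_Market research = 0; EF_Market research = 11
ES_Concept design = 0; EF_Concept design = 7
ES_Prototype build = 11; EF_Prototype build = 11+13 = 24
ES_User testing = 7; EF_User testing = 7+5 = 12
ES_Tooling = max(EF_Market research=11, EF_Concept design=7) = 11; EF_Tooling = 11+10 = 21
ES_Supplier sourcing = max(EF_Market research=11, EF_Concept design=7) = 11; EF_Supplier sourcing = 11+3 = 14
ES_Pilot run = 24; EF_Pilot run = 24+14 = 38
ES_QA = 21; EF_QA = 21+6 = 27
ES_Packaging design = max(EF_User testing=12, EF_Supplier sourcing=14, EF_Pilot run=38, EF_QA=27) = 38; EF_Packaging design = 38+3 = 41
Expected project duration μ = 41 hours. Critical path: Market research → Prototype build → Pilot run → Packaging design.

Variances on critical path: σ²_Market research=0.444, σ²_Prototype build=2.778, σ²_Pilot run=1.000, σ²_Packaging design=1.778.
Largest is σ²_Prototype build = 2.778.

Prototype build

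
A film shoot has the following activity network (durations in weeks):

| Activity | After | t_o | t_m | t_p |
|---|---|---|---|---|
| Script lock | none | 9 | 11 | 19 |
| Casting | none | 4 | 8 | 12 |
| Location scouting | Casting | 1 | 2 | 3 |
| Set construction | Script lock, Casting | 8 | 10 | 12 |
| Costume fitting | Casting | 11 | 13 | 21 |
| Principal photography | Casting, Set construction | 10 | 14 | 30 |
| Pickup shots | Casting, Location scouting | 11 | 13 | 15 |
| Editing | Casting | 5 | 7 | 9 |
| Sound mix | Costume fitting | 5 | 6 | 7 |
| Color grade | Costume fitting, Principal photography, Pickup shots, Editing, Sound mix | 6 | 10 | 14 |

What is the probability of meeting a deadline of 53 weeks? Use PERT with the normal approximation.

te_Script lock = (9 + 4·11 + 19)/6 = 72/6 = 12; σ²_Script lock = ((19−9)/6)² = 2.778
te_Casting = (4 + 4·8 + 12)/6 = 48/6 = 8; σ²_Casting = ((12−4)/6)² = 1.778
te_Location scouting = (1 + 4·2 + 3)/6 = 12/6 = 2; σ²_Location scouting = ((3−1)/6)² = 0.111
te_Set construction = (8 + 4·10 + 12)/6 = 60/6 = 10; σ²_Set construction = ((12−8)/6)² = 0.444
te_Costume fitting = (11 + 4·13 + 21)/6 = 84/6 = 14; σ²_Costume fitting = ((21−11)/6)² = 2.778
te_Principal photography = (10 + 4·14 + 30)/6 = 96/6 = 16; σ²_Principal photography = ((30−10)/6)² = 11.111
te_Pickup shots = (11 + 4·13 + 15)/6 = 78/6 = 13; σ²_Pickup shots = ((15−11)/6)² = 0.444
te_Editing = (5 + 4·7 + 9)/6 = 42/6 = 7; σ²_Editing = ((9−5)/6)² = 0.444
te_Sound mix = (5 + 4·6 + 7)/6 = 36/6 = 6; σ²_Sound mix = ((7−5)/6)² = 0.111
te_Color grade = (6 + 4·10 + 14)/6 = 60/6 = 10; σ²_Color grade = ((14−6)/6)² = 1.778

Forward pass:
ES_Script lock = 0; EF_Script lock = 12
ES_Casting = 0; EF_Casting = 8
ES_Location scouting = 8; EF_Location scouting = 8+2 = 10
ES_Set construction = max(EF_Script lock=12, EF_Casting=8) = 12; EF_Set construction = 12+10 = 22
ES_Costume fitting = 8; EF_Costume fitting = 8+14 = 22
ES_Principal photography = max(EF_Casting=8, EF_Set construction=22) = 22; EF_Principal photography = 22+16 = 38
ES_Pickup shots = max(EF_Casting=8, EF_Location scouting=10) = 10; EF_Pickup shots = 10+13 = 23
ES_Editing = 8; EF_Editing = 8+7 = 15
ES_Sound mix = 22; EF_Sound mix = 22+6 = 28
ES_Color grade = max(EF_Costume fitting=22, EF_Principal photography=38, EF_Pickup shots=23, EF_Editing=15, EF_Sound mix=28) = 38; EF_Color grade = 38+10 = 48
Expected project duration μ = 48 weeks. Critical path: Script lock → Set construction → Principal photography → Color grade.

Variance along critical path = 2.778 + 0.444 + 11.111 + 1.778 = 16.111; σ = √16.111 = 4.014 weeks.
Z = (53 − 48) / 4.014 = 1.246
P(T ≤ 53) = Φ(1.246) ≈ 0.894

0.894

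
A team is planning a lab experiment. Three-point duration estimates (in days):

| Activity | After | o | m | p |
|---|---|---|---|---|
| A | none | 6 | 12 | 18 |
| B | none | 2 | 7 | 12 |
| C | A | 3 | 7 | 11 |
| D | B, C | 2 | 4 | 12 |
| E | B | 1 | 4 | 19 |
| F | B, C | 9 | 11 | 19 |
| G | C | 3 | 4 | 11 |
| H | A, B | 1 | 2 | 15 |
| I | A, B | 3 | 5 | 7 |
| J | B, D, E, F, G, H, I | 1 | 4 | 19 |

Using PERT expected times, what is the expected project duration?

37 days

te_A = (6 + 4·12 + 18)/6 = 72/6 = 12
te_B = (2 + 4·7 + 12)/6 = 42/6 = 7
te_C = (3 + 4·7 + 11)/6 = 42/6 = 7
te_D = (2 + 4·4 + 12)/6 = 30/6 = 5
te_E = (1 + 4·4 + 19)/6 = 36/6 = 6
te_F = (9 + 4·11 + 19)/6 = 72/6 = 12
te_G = (3 + 4·4 + 11)/6 = 30/6 = 5
te_H = (1 + 4·2 + 15)/6 = 24/6 = 4
te_I = (3 + 4·5 + 7)/6 = 30/6 = 5
te_J = (1 + 4·4 + 19)/6 = 36/6 = 6

Forward pass:
ES_A = 0; EF_A = 12
ES_B = 0; EF_B = 7
ES_C = 12; EF_C = 12+7 = 19
ES_D = max(EF_B=7, EF_C=19) = 19; EF_D = 19+5 = 24
ES_E = 7; EF_E = 7+6 = 13
ES_F = max(EF_B=7, EF_C=19) = 19; EF_F = 19+12 = 31
ES_G = 19; EF_G = 19+5 = 24
ES_H = max(EF_A=12, EF_B=7) = 12; EF_H = 12+4 = 16
ES_I = max(EF_A=12, EF_B=7) = 12; EF_I = 12+5 = 17
ES_J = max(EF_B=7, EF_D=24, EF_E=13, EF_F=31, EF_G=24, EF_H=16, EF_I=17) = 31; EF_J = 31+6 = 37
Expected project duration μ = 37 days. Critical path: A → C → F → J.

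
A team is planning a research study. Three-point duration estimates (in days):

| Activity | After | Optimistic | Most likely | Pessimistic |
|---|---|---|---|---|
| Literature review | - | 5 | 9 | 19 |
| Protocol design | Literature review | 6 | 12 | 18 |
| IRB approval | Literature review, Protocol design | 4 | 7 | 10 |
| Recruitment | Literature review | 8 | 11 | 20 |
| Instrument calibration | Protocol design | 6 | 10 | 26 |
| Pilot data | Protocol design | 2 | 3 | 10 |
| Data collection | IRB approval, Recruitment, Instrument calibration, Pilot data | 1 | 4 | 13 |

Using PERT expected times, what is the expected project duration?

39 days

te_Literature review = (5 + 4·9 + 19)/6 = 60/6 = 10
te_Protocol design = (6 + 4·12 + 18)/6 = 72/6 = 12
te_IRB approval = (4 + 4·7 + 10)/6 = 42/6 = 7
te_Recruitment = (8 + 4·11 + 20)/6 = 72/6 = 12
te_Instrument calibration = (6 + 4·10 + 26)/6 = 72/6 = 12
te_Pilot data = (2 + 4·3 + 10)/6 = 24/6 = 4
te_Data collection = (1 + 4·4 + 13)/6 = 30/6 = 5

Forward pass:
ES_Literature review = 0; EF_Literature review = 10
ES_Protocol design = 10; EF_Protocol design = 10+12 = 22
ES_IRB approval = max(EF_Literature review=10, EF_Protocol design=22) = 22; EF_IRB approval = 22+7 = 29
ES_Recruitment = 10; EF_Recruitment = 10+12 = 22
ES_Instrument calibration = 22; EF_Instrument calibration = 22+12 = 34
ES_Pilot data = 22; EF_Pilot data = 22+4 = 26
ES_Data collection = max(EF_IRB approval=29, EF_Recruitment=22, EF_Instrument calibration=34, EF_Pilot data=26) = 34; EF_Data collection = 34+5 = 39
Expected project duration μ = 39 days. Critical path: Literature review → Protocol design → Instrument calibration → Data collection.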